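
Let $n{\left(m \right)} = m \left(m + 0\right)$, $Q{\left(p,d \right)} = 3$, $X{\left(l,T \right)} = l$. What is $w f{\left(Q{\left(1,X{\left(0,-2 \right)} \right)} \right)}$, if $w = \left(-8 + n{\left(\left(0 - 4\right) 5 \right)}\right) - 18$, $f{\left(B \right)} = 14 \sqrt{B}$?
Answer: $5236 \sqrt{3} \approx 9069.0$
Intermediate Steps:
$n{\left(m \right)} = m^{2}$ ($n{\left(m \right)} = m m = m^{2}$)
$w = 374$ ($w = \left(-8 + \left(\left(0 - 4\right) 5\right)^{2}\right) - 18 = \left(-8 + \left(\left(-4\right) 5\right)^{2}\right) - 18 = \left(-8 + \left(-20\right)^{2}\right) - 18 = \left(-8 + 400\right) - 18 = 392 - 18 = 374$)
$w f{\left(Q{\left(1,X{\left(0,-2 \right)} \right)} \right)} = 374 \cdot 14 \sqrt{3} = 5236 \sqrt{3}$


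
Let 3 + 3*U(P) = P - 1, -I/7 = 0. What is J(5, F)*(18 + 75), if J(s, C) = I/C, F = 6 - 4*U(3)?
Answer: 0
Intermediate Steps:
I = 0 (I = -7*0 = 0)
U(P) = -4/3 + P/3 (U(P) = -1 + (P - 1)/3 = -1 + (-1 + P)/3 = -1 + (-1/3 + P/3) = -4/3 + P/3)
F = 22/3 (F = 6 - 4*(-4/3 + (1/3)*3) = 6 - 4*(-4/3 + 1) = 6 - 4*(-1/3) = 6 + 4/3 = 22/3 ≈ 7.3333)
J(s, C) = 0 (J(s, C) = 0/C = 0)
J(5, F)*(18 + 75) = 0*(18 + 75) = 0*93 = 0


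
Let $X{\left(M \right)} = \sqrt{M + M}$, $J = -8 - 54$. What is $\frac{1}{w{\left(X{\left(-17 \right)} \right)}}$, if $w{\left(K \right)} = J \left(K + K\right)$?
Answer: $\frac{i \sqrt{34}}{4216} \approx 0.0013831 i$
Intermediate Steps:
$J = -62$ ($J = -8 - 54 = -62$)
$X{\left(M \right)} = \sqrt{2} \sqrt{M}$ ($X{\left(M \right)} = \sqrt{2 M} = \sqrt{2} \sqrt{M}$)
$w{\left(K \right)} = - 124 K$ ($w{\left(K \right)} = - 62 \left(K + K\right) = - 62 \cdot 2 K = - 124 K$)
$\frac{1}{w{\left(X{\left(-17 \right)} \right)}} = \frac{1}{\left(-124\right) \sqrt{2} \sqrt{-17}} = \frac{1}{\left(-124\right) \sqrt{2} i \sqrt{17}} = \frac{1}{\left(-124\right) i \sqrt{34}} = \frac{i \sqrt{34}}{4216}$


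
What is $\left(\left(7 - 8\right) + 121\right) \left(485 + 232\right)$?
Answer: $86040$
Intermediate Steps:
$\left(\left(7 - 8\right) + 121\right) \left(485 + 232\right) = \left(\left(7 - 8\right) + 121\right) 717 = \left(-1 + 121\right) 717 = 120 \cdot 717 = 86040$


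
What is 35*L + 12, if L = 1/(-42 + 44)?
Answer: 59/2 ≈ 29.500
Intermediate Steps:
L = ½ (L = 1/2 = ½ ≈ 0.50000)
35*L + 12 = 35*(½) + 12 = 35/2 + 12 = 59/2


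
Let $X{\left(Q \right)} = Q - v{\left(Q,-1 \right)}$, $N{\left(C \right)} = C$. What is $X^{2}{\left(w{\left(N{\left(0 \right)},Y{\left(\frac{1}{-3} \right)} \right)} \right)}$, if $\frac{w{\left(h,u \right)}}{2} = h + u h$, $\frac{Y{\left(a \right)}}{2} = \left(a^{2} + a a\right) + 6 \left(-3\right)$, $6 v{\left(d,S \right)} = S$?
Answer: $\frac{1}{36} \approx 0.027778$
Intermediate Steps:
$v{\left(d,S \right)} = \frac{S}{6}$
$Y{\left(a \right)} = -36 + 4 a^{2}$ ($Y{\left(a \right)} = 2 \left(\left(a^{2} + a a\right) + 6 \left(-3\right)\right) = 2 \left(\left(a^{2} + a^{2}\right) - 18\right) = 2 \left(2 a^{2} - 18\right) = 2 \left(-18 + 2 a^{2}\right) = -36 + 4 a^{2}$)
$w{\left(h,u \right)} = 2 h + 2 h u$ ($w{\left(h,u \right)} = 2 \left(h + u h\right) = 2 \left(h + h u\right) = 2 h + 2 h u$)
$X{\left(Q \right)} = \frac{1}{6} + Q$ ($X{\left(Q \right)} = Q - \frac{1}{6} \left(-1\right) = Q - - \frac{1}{6} = Q + \frac{1}{6} = \frac{1}{6} + Q$)
$X^{2}{\left(w{\left(N{\left(0 \right)},Y{\left(\frac{1}{-3} \right)} \right)} \right)} = \left(\frac{1}{6} + 2 \cdot 0 \left(1 - \left(36 - 4 \left(\frac{1}{-3}\right)^{2}\right)\right)\right)^{2} = \left(\frac{1}{6} + 2 \cdot 0 \left(1 - \left(36 - 4 \left(- \frac{1}{3}\right)^{2}\right)\right)\right)^{2} = \left(\frac{1}{6} + 2 \cdot 0 \left(1 + \left(-36 + 4 \cdot \frac{1}{9}\right)\right)\right)^{2} = \left(\frac{1}{6} + 2 \cdot 0 \left(1 + \left(-36 + \frac{4}{9}\right)\right)\right)^{2} = \left(\frac{1}{6} + 2 \cdot 0 \left(1 - \frac{320}{9}\right)\right)^{2} = \left(\frac{1}{6} + 2 \cdot 0 \left(- \frac{311}{9}\right)\right)^{2} = \left(\frac{1}{6} + 0\right)^{2} = \left(\frac{1}{6}\right)^{2} = \frac{1}{36}$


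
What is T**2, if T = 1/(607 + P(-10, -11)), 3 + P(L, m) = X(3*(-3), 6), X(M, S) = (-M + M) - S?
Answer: 1/357604 ≈ 2.7964e-6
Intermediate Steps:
X(M, S) = -S (X(M, S) = 0 - S = -S)
P(L, m) = -9 (P(L, m) = -3 - 1*6 = -3 - 6 = -9)
T = 1/598 (T = 1/(607 - 9) = 1/598 ≈ 0.0016722)
T**2 = (1/598)**2 = 1/357604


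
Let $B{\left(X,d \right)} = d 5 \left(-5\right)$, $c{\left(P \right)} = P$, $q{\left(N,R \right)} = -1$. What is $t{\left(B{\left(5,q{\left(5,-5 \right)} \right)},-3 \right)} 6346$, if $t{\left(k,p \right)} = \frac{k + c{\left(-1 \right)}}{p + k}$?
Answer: $\frac{76152}{11} \approx 6922.9$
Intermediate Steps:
$B{\left(X,d \right)} = - 25 d$ ($B{\left(X,d \right)} = 5 d \left(-5\right) = - 25 d$)
$t{\left(k,p \right)} = \frac{-1 + k}{k + p}$ ($t{\left(k,p \right)} = \frac{k - 1}{p + k} = \frac{-1 + k}{k + p}$)
$t{\left(B{\left(5,q{\left(5,-5 \right)} \right)},-3 \right)} 6346 = \frac{-1 - -25}{\left(-25\right) \left(-1\right) - 3} \cdot 6346 = \frac{-1 + 25}{25 - 3} \cdot 6346 = \frac{1}{22} \cdot 24 \cdot 6346 = \frac{12}{11} \cdot 6346 = \frac{76152}{11}$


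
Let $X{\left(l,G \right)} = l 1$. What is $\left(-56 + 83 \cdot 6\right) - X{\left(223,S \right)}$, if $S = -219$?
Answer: $219$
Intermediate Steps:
$X{\left(l,G \right)} = l$
$\left(-56 + 83 \cdot 6\right) - X{\left(223,S \right)} = \left(-56 + 83 \cdot 6\right) - 223 = \left(-56 + 498\right) - 223 = 442 - 223 = 219$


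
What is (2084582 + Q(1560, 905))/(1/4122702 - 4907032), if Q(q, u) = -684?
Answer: -8591290452396/20230230640463 ≈ -0.42468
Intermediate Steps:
(2084582 + Q(1560, 905))/(1/4122702 - 4907032) = (2084582 - 684)/(1/4122702 - 4907032) = 2083898/(1/4122702 - 4907032) = 2083898/(-20230230640463/4122702) = 2083898*(-4122702/20230230640463) = -8591290452396/20230230640463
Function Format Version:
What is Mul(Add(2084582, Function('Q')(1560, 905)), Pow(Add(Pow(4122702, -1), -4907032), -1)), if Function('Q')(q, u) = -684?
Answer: Rational(-8591290452396, 20230230640463) ≈ -0.42468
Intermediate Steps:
Mul(Add(2084582, Function('Q')(1560, 905)), Pow(Add(Pow(4122702, -1), -4907032), -1)) = Mul(Add(2084582, -684), Pow(Add(Pow(4122702, -1), -4907032), -1)) = Mul(2083898, Pow(Add(Rational(1, 4122702), -4907032), -1)) = Mul(2083898, Pow(Rational(-20230230640463, 4122702), -1)) = Mul(2083898, Rational(-4122702, 20230230640463)) = Rational(-8591290452396, 20230230640463)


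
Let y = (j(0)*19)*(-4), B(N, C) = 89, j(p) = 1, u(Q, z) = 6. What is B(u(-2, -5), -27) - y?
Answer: 165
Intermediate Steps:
y = -76 (y = (1*19)*(-4) = 19*(-4) = -76)
B(u(-2, -5), -27) - y = 89 - 1*(-76) = 89 + 76 = 165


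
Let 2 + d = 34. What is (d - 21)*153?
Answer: 1683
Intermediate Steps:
d = 32 (d = -2 + 34 = 32)
(d - 21)*153 = (32 - 21)*153 = 11*153 = 1683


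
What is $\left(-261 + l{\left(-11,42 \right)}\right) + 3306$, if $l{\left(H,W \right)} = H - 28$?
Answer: $3006$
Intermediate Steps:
$l{\left(H,W \right)} = -28 + H$ ($l{\left(H,W \right)} = H - 28 = -28 + H$)
$\left(-261 + l{\left(-11,42 \right)}\right) + 3306 = \left(-261 - 39\right) + 3306 = -300 + 3306 = 3006$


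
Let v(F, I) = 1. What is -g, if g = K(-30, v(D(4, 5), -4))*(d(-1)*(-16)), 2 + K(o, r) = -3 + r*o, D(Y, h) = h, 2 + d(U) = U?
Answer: 1680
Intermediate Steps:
d(U) = -2 + U
K(o, r) = -5 + o*r (K(o, r) = -2 + (-3 + r*o) = -2 + (-3 + o*r) = -5 + o*r)
g = -1680 (g = (-5 - 30*1)*((-2 - 1)*(-16)) = (-5 - 30)*(-3*(-16)) = -35*48 = -1680)
-g = -1*(-1680) = 1680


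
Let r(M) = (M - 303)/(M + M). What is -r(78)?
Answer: 75/52 ≈ 1.4423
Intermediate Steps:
r(M) = (-303 + M)/(2*M) (r(M) = (-303 + M)/((2*M)) = (-303 + M)*(1/(2*M)) = (-303 + M)/(2*M))
-r(78) = -(-303 + 78)/(2*78) = -(-225)/(2*78) = -1*(-75/52) = 75/52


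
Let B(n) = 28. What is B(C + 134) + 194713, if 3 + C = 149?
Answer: 194741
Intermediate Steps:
C = 146 (C = -3 + 149 = 146)
B(C + 134) + 194713 = 28 + 194713 = 194741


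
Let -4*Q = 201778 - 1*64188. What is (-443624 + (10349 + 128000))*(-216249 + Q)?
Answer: 153032220575/2 ≈ 7.6516e+10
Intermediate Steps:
Q = -68795/2 (Q = -(201778 - 1*64188)/4 = -(201778 - 64188)/4 = -¼*137590 = -68795/2 ≈ -34398.)
(-443624 + (10349 + 128000))*(-216249 + Q) = (-443624 + (10349 + 128000))*(-216249 - 68795/2) = (-443624 + 138349)*(-501293/2) = -305275*(-501293/2) = 153032220575/2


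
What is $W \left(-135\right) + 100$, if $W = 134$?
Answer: $-17990$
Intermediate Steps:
$W \left(-135\right) + 100 = 134 \left(-135\right) + 100 = -18090 + 100 = -17990$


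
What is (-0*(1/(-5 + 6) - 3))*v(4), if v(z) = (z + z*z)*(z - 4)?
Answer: 0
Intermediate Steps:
v(z) = (-4 + z)*(z + z**2) (v(z) = (z + z**2)*(-4 + z) = (-4 + z)*(z + z**2))
(-0*(1/(-5 + 6) - 3))*v(4) = (-0*(1/(-5 + 6) - 3))*(4*(-4 + 4**2 - 3*4)) = (-0*(1/1 - 3))*(4*(-4 + 16 - 12)) = (-0*(1 - 3))*(4*0) = -0*(-2)*0 = -13*0*0 = 0*0 = 0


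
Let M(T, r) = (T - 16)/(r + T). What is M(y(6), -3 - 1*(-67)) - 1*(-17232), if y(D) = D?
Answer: 120623/7 ≈ 17232.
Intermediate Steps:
M(T, r) = (-16 + T)/(T + r)
M(y(6), -3 - 1*(-67)) - 1*(-17232) = (-16 + 6)/(6 + (-3 - 1*(-67))) - 1*(-17232) = -10/(6 + (-3 + 67)) + 17232 = -10/(6 + 64) + 17232 = -10/70 + 17232 = (1/70)*(-10) + 17232 = -1/7 + 17232 = 120623/7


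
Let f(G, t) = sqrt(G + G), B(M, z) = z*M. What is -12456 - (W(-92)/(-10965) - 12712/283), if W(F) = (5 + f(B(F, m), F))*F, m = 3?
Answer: -7702578884/620619 - 184*I*sqrt(138)/10965 ≈ -12411.0 - 0.19713*I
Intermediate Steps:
B(M, z) = M*z
f(G, t) = sqrt(2)*sqrt(G) (f(G, t) = sqrt(2*G) = sqrt(2)*sqrt(G))
W(F) = F*(5 + sqrt(6)*sqrt(F)) (W(F) = (5 + sqrt(2)*sqrt(F*3))*F = (5 + sqrt(2)*sqrt(3*F))*F = (5 + sqrt(2)*(sqrt(3)*sqrt(F)))*F = (5 + sqrt(6)*sqrt(F))*F = F*(5 + sqrt(6)*sqrt(F)))
-12456 - (W(-92)/(-10965) - 12712/283) = -12456 - (-92*(5 + sqrt(6)*sqrt(-92))/(-10965) - 12712/283) = -12456 - (-92*(5 + sqrt(6)*(2*I*sqrt(23)))*(-1/10965) - 12712*1/283) = -12456 - (-92*(5 + 2*I*sqrt(138))*(-1/10965) - 12712/283) = -12456 - ((-460 - 184*I*sqrt(138))*(-1/10965) - 12712/283) = -12456 - ((92/2193 + 184*I*sqrt(138)/10965) - 12712/283) = -12456 - (-27851380/620619 + 184*I*sqrt(138)/10965) = -12456 + (27851380/620619 - 184*I*sqrt(138)/10965) = -7702578884/620619 - 184*I*sqrt(138)/10965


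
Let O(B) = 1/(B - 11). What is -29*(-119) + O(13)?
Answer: 6903/2 ≈ 3451.5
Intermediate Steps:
O(B) = 1/(-11 + B)
-29*(-119) + O(13) = -29*(-119) + 1/(-11 + 13) = 3451 + 1/2 = 3451 + ½ = 6903/2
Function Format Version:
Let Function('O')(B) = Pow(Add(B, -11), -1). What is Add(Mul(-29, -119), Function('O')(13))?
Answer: Rational(6903, 2) ≈ 3451.5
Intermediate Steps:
Function('O')(B) = Pow(Add(-11, B), -1)
Add(Mul(-29, -119), Function('O')(13)) = Add(Mul(-29, -119), Pow(Add(-11, 13), -1)) = Add(3451, Pow(2, -1)) = Add(3451, Rational(1, 2)) = Rational(6903, 2)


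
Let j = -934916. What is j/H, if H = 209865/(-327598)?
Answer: 306276611768/209865 ≈ 1.4594e+6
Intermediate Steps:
H = -209865/327598 (H = 209865*(-1/327598) = -209865/327598 ≈ -0.64062)
j/H = -934916/(-209865/327598) = -934916*(-327598/209865) = 306276611768/209865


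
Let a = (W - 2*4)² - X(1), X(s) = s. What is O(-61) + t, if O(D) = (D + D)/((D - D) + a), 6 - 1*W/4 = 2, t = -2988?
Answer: -188366/63 ≈ -2989.9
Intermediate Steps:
W = 16 (W = 24 - 4*2 = 24 - 8 = 16)
a = 63 (a = (16 - 2*4)² - 1*1 = (16 - 8)² - 1 = 8² - 1 = 64 - 1 = 63)
O(D) = 2*D/63 (O(D) = (D + D)/((D - D) + 63) = (2*D)/(0 + 63) = (2*D)/63 = (2*D)*(1/63) = 2*D/63)
O(-61) + t = (2/63)*(-61) - 2988 = -122/63 - 2988 = -188366/63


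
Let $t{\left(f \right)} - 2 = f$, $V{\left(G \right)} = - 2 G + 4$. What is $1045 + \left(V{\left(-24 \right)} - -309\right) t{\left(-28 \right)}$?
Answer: $-8341$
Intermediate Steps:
$V{\left(G \right)} = 4 - 2 G$
$t{\left(f \right)} = 2 + f$
$1045 + \left(V{\left(-24 \right)} - -309\right) t{\left(-28 \right)} = 1045 + \left(\left(4 - -48\right) - -309\right) \left(2 - 28\right) = 1045 + \left(\left(4 + 48\right) + 309\right) \left(-26\right) = 1045 + \left(52 + 309\right) \left(-26\right) = 1045 + 361 \left(-26\right) = 1045 - 9386 = -8341$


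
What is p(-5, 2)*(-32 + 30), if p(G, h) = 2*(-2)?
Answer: 8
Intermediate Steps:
p(G, h) = -4
p(-5, 2)*(-32 + 30) = -4*(-32 + 30) = -4*(-2) = 8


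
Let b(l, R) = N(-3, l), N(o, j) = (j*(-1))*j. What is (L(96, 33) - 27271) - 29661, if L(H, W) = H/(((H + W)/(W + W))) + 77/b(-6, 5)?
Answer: -88058015/1548 ≈ -56885.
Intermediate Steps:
N(o, j) = -j² (N(o, j) = (-j)*j = -j²)
b(l, R) = -l²
L(H, W) = -77/36 + 2*H*W/(H + W) (L(H, W) = H/(((H + W)/(W + W))) + 77/((-1*(-6)²)) = H/(((H + W)/((2*W)))) + 77/((-1*36)) = H/(((H + W)*(1/(2*W)))) + 77/(-36) = H/(((H + W)/(2*W))) + 77*(-1/36) = H*(2*W/(H + W)) - 77/36 = 2*H*W/(H + W) - 77/36 = -77/36 + 2*H*W/(H + W))
(L(96, 33) - 27271) - 29661 = ((-77*96 - 77*33 + 72*96*33)/(36*(96 + 33)) - 27271) - 29661 = ((1/36)*(-7392 - 2541 + 228096)/129 - 27271) - 29661 = ((1/36)*(1/129)*218163 - 27271) - 29661 = (72721/1548 - 27271) - 29661 = -42142787/1548 - 29661 = -88058015/1548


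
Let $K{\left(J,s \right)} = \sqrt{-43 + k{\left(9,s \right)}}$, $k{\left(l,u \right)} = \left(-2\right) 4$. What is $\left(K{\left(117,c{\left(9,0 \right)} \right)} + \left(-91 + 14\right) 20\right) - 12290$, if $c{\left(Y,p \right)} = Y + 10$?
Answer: $-13830 + i \sqrt{51} \approx -13830.0 + 7.1414 i$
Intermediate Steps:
$c{\left(Y,p \right)} = 10 + Y$
$k{\left(l,u \right)} = -8$
$K{\left(J,s \right)} = i \sqrt{51}$ ($K{\left(J,s \right)} = \sqrt{-43 - 8} = \sqrt{-51} = i \sqrt{51}$)
$\left(K{\left(117,c{\left(9,0 \right)} \right)} + \left(-91 + 14\right) 20\right) - 12290 = \left(i \sqrt{51} + \left(-91 + 14\right) 20\right) - 12290 = \left(i \sqrt{51} - 1540\right) - 12290 = \left(-1540 + i \sqrt{51}\right) - 12290 = -13830 + i \sqrt{51}$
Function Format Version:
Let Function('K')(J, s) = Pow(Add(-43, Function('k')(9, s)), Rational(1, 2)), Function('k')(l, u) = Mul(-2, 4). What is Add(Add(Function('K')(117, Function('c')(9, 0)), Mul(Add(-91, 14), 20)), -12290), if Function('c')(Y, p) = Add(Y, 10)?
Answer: Add(-13830, Mul(I, Pow(51, Rational(1, 2)))) ≈ Add(-13830., Mul(7.1414, I))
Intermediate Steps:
Function('c')(Y, p) = Add(10, Y)
Function('k')(l, u) = -8
Function('K')(J, s) = Mul(I, Pow(51, Rational(1, 2))) (Function('K')(J, s) = Pow(Add(-43, -8), Rational(1, 2)) = Pow(-51, Rational(1, 2)) = Mul(I, Pow(51, Rational(1, 2))))
Add(Add(Function('K')(117, Function('c')(9, 0)), Mul(Add(-91, 14), 20)), -12290) = Add(Add(Mul(I, Pow(51, Rational(1, 2))), Mul(Add(-91, 14), 20)), -12290) = Add(Add(Mul(I, Pow(51, Rational(1, 2))), Mul(-77, 20)), -12290) = Add(Add(Mul(I, Pow(51, Rational(1, 2))), -1540), -12290) = Add(Add(-1540, Mul(I, Pow(51, Rational(1, 2)))), -12290) = Add(-13830, Mul(I, Pow(51, Rational(1, 2))))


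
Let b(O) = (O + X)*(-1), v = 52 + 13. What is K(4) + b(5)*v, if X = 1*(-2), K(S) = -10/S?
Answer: -395/2 ≈ -197.50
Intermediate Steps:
v = 65
X = -2
b(O) = 2 - O (b(O) = (O - 2)*(-1) = (-2 + O)*(-1) = 2 - O)
K(4) + b(5)*v = -10/4 + (2 - 1*5)*65 = -10*1/4 + (2 - 5)*65 = -5/2 - 3*65 = -5/2 - 195 = -395/2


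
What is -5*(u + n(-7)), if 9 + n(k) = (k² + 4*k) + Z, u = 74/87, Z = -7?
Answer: -2545/87 ≈ -29.253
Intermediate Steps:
u = 74/87 (u = 74*(1/87) = 74/87 ≈ 0.85057)
n(k) = -16 + k² + 4*k (n(k) = -9 + ((k² + 4*k) - 7) = -9 + (-7 + k² + 4*k) = -16 + k² + 4*k)
-5*(u + n(-7)) = -5*(74/87 + (-16 + (-7)² + 4*(-7))) = -5*(74/87 + (-16 + 49 - 28)) = -5*(74/87 + 5) = -5*509/87 = -2545/87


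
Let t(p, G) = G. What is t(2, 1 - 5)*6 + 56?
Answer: 32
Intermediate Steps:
t(2, 1 - 5)*6 + 56 = (1 - 5)*6 + 56 = -4*6 + 56 = -24 + 56 = 32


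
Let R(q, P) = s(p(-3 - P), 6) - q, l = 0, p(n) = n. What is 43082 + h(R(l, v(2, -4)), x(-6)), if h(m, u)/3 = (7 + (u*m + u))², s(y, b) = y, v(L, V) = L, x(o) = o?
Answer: 45965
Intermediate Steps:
R(q, P) = -3 - P - q (R(q, P) = (-3 - P) - q = -3 - P - q)
h(m, u) = 3*(7 + u + m*u)² (h(m, u) = 3*(7 + (u*m + u))² = 3*(7 + (m*u + u))² = 3*(7 + (u + m*u))² = 3*(7 + u + m*u)²)
43082 + h(R(l, v(2, -4)), x(-6)) = 43082 + 3*(7 - 6 + (-3 - 1*2 - 1*0)*(-6))² = 43082 + 3*(7 - 6 + (-3 - 2 + 0)*(-6))² = 43082 + 3*(7 - 6 - 5*(-6))² = 43082 + 3*(7 - 6 + 30)² = 43082 + 3*31² = 43082 + 3*961 = 43082 + 2883 = 45965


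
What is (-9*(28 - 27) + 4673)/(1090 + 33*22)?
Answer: 583/227 ≈ 2.5683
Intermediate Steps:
(-9*(28 - 27) + 4673)/(1090 + 33*22) = (-9*1 + 4673)/(1090 + 726) = (-9 + 4673)/1816 = 4664*(1/1816) = 583/227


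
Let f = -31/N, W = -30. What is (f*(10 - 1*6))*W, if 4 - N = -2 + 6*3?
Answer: -310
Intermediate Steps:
N = -12 (N = 4 - (-2 + 6*3) = 4 - (-2 + 18) = 4 - 1*16 = 4 - 16 = -12)
f = 31/12 (f = -31/(-12) = -31*(-1/12) = 31/12 ≈ 2.5833)
(f*(10 - 1*6))*W = (31*(10 - 1*6)/12)*(-30) = (31*(10 - 6)/12)*(-30) = ((31/12)*4)*(-30) = (31/3)*(-30) = -310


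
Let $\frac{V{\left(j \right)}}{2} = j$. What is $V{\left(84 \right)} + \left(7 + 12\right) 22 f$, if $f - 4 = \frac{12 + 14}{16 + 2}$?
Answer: $\frac{21994}{9} \approx 2443.8$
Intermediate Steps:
$V{\left(j \right)} = 2 j$
$f = \frac{49}{9}$ ($f = 4 + \frac{12 + 14}{16 + 2} = 4 + \frac{26}{18} = 4 + 26 \cdot \frac{1}{18} = 4 + \frac{13}{9} = \frac{49}{9} \approx 5.4444$)
$V{\left(84 \right)} + \left(7 + 12\right) 22 f = 2 \cdot 84 + \left(7 + 12\right) 22 \cdot \frac{49}{9} = 168 + 19 \cdot 22 \cdot \frac{49}{9} = 168 + 418 \cdot \frac{49}{9} = 168 + \frac{20482}{9} = \frac{21994}{9}$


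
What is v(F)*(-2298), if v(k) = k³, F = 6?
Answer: -496368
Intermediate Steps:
v(F)*(-2298) = 6³*(-2298) = 216*(-2298) = -496368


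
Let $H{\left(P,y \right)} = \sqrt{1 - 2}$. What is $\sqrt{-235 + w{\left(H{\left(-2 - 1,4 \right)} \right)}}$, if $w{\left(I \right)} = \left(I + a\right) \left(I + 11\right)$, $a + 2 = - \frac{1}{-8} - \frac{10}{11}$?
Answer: $\frac{\sqrt{-516186 + 15906 i}}{44} \approx 0.25155 + 16.331 i$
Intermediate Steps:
$H{\left(P,y \right)} = i$ ($H{\left(P,y \right)} = \sqrt{-1} = i$)
$a = - \frac{245}{88}$ ($a = -2 - \left(- \frac{1}{8} + \frac{10}{11}\right) = -2 - \frac{69}{88} = - \frac{245}{88} \approx -2.7841$)
$w{\left(I \right)} = \left(11 + I\right) \left(- \frac{245}{88} + I\right)$ ($w{\left(I \right)} = \left(I - \frac{245}{88}\right) \left(I + 11\right) = \left(- \frac{245}{88} + I\right) \left(11 + I\right) = \left(11 + I\right) \left(- \frac{245}{88} + I\right)$)
$\sqrt{-235 + w{\left(H{\left(-2 - 1,4 \right)} \right)}} = \sqrt{-235 + \left(- \frac{245}{8} + i^{2} + \frac{723 i}{88}\right)} = \sqrt{-235 - \left(\frac{253}{8} - \frac{723 i}{88}\right)} = \sqrt{- \frac{2133}{8} + \frac{723 i}{88}}$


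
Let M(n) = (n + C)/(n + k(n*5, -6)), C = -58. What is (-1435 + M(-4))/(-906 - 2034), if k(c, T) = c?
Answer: 17189/35280 ≈ 0.48722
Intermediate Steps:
M(n) = (-58 + n)/(6*n) (M(n) = (n - 58)/(n + n*5) = (-58 + n)/(n + 5*n) = (-58 + n)/((6*n)) = (-58 + n)*(1/(6*n)) = (-58 + n)/(6*n))
(-1435 + M(-4))/(-906 - 2034) = (-1435 + (1/6)*(-58 - 4)/(-4))/(-906 - 2034) = (-1435 + (1/6)*(-1/4)*(-62))/(-2940) = (-1435 + 31/12)*(-1/2940) = -17189/12*(-1/2940) = 17189/35280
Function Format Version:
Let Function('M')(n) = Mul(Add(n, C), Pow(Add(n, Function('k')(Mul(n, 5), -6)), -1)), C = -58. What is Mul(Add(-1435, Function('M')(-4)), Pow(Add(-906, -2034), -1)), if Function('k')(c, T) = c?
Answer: Rational(17189, 35280) ≈ 0.48722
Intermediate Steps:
Function('M')(n) = Mul(Rational(1, 6), Pow(n, -1), Add(-58, n)) (Function('M')(n) = Mul(Add(n, -58), Pow(Add(n, Mul(n, 5)), -1)) = Mul(Add(-58, n), Pow(Add(n, Mul(5, n)), -1)) = Mul(Add(-58, n), Pow(Mul(6, n), -1)) = Mul(Add(-58, n), Mul(Rational(1, 6), Pow(n, -1))) = Mul(Rational(1, 6), Pow(n, -1), Add(-58, n)))
Mul(Add(-1435, Function('M')(-4)), Pow(Add(-906, -2034), -1)) = Mul(Add(-1435, Mul(Rational(1, 6), Pow(-4, -1), Add(-58, -4))), Pow(Add(-906, -2034), -1)) = Mul(Add(-1435, Mul(Rational(1, 6), Rational(-1, 4), -62)), Pow(-2940, -1)) = Mul(Add(-1435, Rational(31, 12)), Rational(-1, 2940)) = Mul(Rational(-17189, 12), Rational(-1, 2940)) = Rational(17189, 35280)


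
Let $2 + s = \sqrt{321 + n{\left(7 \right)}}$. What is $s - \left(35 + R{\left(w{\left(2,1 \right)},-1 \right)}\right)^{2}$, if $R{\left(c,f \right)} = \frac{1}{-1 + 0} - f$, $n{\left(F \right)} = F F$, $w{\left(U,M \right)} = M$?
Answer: $-1227 + \sqrt{370} \approx -1207.8$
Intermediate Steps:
$n{\left(F \right)} = F^{2}$
$s = -2 + \sqrt{370}$ ($s = -2 + \sqrt{321 + 7^{2}} = -2 + \sqrt{321 + 49} = -2 + \sqrt{370} \approx 17.235$)
$R{\left(c,f \right)} = -1 - f$ ($R{\left(c,f \right)} = \frac{1}{-1} - f = -1 - f$)
$s - \left(35 + R{\left(w{\left(2,1 \right)},-1 \right)}\right)^{2} = \left(-2 + \sqrt{370}\right) - \left(35 - 0\right)^{2} = \left(-2 + \sqrt{370}\right) - \left(35 + \left(-1 + 1\right)\right)^{2} = \left(-2 + \sqrt{370}\right) - \left(35 + 0\right)^{2} = \left(-2 + \sqrt{370}\right) - 35^{2} = \left(-2 + \sqrt{370}\right) - 1225 = -1227 + \sqrt{370}$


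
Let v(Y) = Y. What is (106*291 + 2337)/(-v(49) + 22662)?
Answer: 33183/22613 ≈ 1.4674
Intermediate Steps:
(106*291 + 2337)/(-v(49) + 22662) = (106*291 + 2337)/(-1*49 + 22662) = (30846 + 2337)/(-49 + 22662) = 33183/22613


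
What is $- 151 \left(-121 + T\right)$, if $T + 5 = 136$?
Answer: $-1510$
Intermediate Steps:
$T = 131$ ($T = -5 + 136 = 131$)
$- 151 \left(-121 + T\right) = - 151 \left(-121 + 131\right) = \left(-151\right) 10 = -1510$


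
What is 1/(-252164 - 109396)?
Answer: -1/361560 ≈ -2.7658e-6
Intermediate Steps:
1/(-252164 - 109396) = 1/(-361560) = -1/361560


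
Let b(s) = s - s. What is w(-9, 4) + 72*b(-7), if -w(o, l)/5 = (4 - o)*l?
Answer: -260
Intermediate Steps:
b(s) = 0
w(o, l) = -5*l*(4 - o) (w(o, l) = -5*(4 - o)*l = -5*l*(4 - o))
w(-9, 4) + 72*b(-7) = 5*4*(-4 - 9) + 72*0 = 5*4*(-13) + 0 = -260 + 0 = -260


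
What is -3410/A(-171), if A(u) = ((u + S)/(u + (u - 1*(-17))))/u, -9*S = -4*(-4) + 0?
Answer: 341119350/311 ≈ 1.0968e+6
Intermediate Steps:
S = -16/9 (S = -(-4*(-4) + 0)/9 = -(16 + 0)/9 = -1/9*16 = -16/9 ≈ -1.7778)
A(u) = (-16/9 + u)/(u*(17 + 2*u)) (A(u) = ((u - 16/9)/(u + (u - 1*(-17))))/u = ((-16/9 + u)/(u + (u + 17)))/u = ((-16/9 + u)/(u + (17 + u)))/u = ((-16/9 + u)/(17 + 2*u))/u = (-16/9 + u)/(u*(17 + 2*u)))
-3410/A(-171) = -3410*(-171*(17 + 2*(-171))/(-16/9 - 171)) = -3410/((-1/171*(-1555/9)/(17 - 342))) = -3410/((-1/171*(-1555/9)/(-325))) = -3410/((-1/171*(-1/325)*(-1555/9))) = -3410/(-311/100035) = -3410*(-100035/311) = 341119350/311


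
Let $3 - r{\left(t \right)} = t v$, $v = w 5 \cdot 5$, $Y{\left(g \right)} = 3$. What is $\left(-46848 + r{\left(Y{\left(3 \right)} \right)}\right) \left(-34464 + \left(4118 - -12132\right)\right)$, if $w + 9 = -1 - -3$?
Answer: $843672480$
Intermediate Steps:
$w = -7$ ($w = -9 - -2 = -9 + \left(-1 + 3\right) = -9 + 2 = -7$)
$v = -175$ ($v = \left(-7\right) 5 \cdot 5 = \left(-35\right) 5 = -175$)
$r{\left(t \right)} = 3 + 175 t$ ($r{\left(t \right)} = 3 - t \left(-175\right) = 3 - - 175 t = 3 + 175 t$)
$\left(-46848 + r{\left(Y{\left(3 \right)} \right)}\right) \left(-34464 + \left(4118 - -12132\right)\right) = \left(-46848 + \left(3 + 175 \cdot 3\right)\right) \left(-34464 + \left(4118 - -12132\right)\right) = \left(-46848 + \left(3 + 525\right)\right) \left(-34464 + \left(4118 + 12132\right)\right) = \left(-46848 + 528\right) \left(-34464 + 16250\right) = \left(-46320\right) \left(-18214\right) = 843672480$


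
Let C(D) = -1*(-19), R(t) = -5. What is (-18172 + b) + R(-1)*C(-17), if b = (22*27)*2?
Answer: -17079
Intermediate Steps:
b = 1188 (b = 594*2 = 1188)
C(D) = 19
(-18172 + b) + R(-1)*C(-17) = (-18172 + 1188) - 5*19 = -16984 - 95 = -17079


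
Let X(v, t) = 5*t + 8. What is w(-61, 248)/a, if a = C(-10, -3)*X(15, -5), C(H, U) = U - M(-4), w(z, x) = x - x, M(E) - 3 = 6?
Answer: 0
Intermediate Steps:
X(v, t) = 8 + 5*t
M(E) = 9 (M(E) = 3 + 6 = 9)
w(z, x) = 0
C(H, U) = -9 + U (C(H, U) = U - 1*9 = U - 9 = -9 + U)
a = 204 (a = (-9 - 3)*(8 + 5*(-5)) = -12*(8 - 25) = -12*(-17) = 204)
w(-61, 248)/a = 0/204 = 0*(1/204) = 0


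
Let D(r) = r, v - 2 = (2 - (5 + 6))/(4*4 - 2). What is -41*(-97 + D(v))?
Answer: 54899/14 ≈ 3921.4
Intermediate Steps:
v = 19/14 (v = 2 + (2 - (5 + 6))/(4*4 - 2) = 2 + (2 - 1*11)/(16 - 2) = 2 + (2 - 11)/14 = 2 - 9*1/14 = 2 - 9/14 = 19/14 ≈ 1.3571)
-41*(-97 + D(v)) = -41*(-97 + 19/14) = -41*(-1339/14) = 54899/14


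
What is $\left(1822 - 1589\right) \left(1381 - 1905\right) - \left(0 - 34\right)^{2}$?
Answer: $-123248$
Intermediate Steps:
$\left(1822 - 1589\right) \left(1381 - 1905\right) - \left(0 - 34\right)^{2} = 233 \left(-524\right) - \left(-34\right)^{2} = -122092 - 1156 = -123248$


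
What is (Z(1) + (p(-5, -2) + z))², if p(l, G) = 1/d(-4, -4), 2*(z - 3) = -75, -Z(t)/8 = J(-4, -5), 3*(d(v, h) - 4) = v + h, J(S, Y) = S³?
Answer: 3659569/16 ≈ 2.2872e+5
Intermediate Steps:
d(v, h) = 4 + h/3 + v/3 (d(v, h) = 4 + (v + h)/3 = 4 + (h + v)/3 = 4 + (h/3 + v/3) = 4 + h/3 + v/3)
Z(t) = 512 (Z(t) = -8*(-4)³ = -8*(-64) = 512)
z = -69/2 (z = 3 + (½)*(-75) = 3 - 75/2 = -69/2 ≈ -34.500)
p(l, G) = ¾ (p(l, G) = 1/(4 + (⅓)*(-4) + (⅓)*(-4)) = 1/(4 - 4/3 - 4/3) = 1/(4/3) = ¾)
(Z(1) + (p(-5, -2) + z))² = (512 + (¾ - 69/2))² = (512 - 135/4)² = (1913/4)² = 3659569/16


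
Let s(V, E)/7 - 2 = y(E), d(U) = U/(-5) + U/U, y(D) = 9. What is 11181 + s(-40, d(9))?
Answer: 11258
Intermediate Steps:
d(U) = 1 - U/5 (d(U) = U*(-⅕) + 1 = -U/5 + 1 = 1 - U/5)
s(V, E) = 77 (s(V, E) = 14 + 7*9 = 14 + 63 = 77)
11181 + s(-40, d(9)) = 11181 + 77 = 11258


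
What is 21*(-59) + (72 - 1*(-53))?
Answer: -1114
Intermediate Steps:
21*(-59) + (72 - 1*(-53)) = -1239 + (72 + 53) = -1239 + 125 = -1114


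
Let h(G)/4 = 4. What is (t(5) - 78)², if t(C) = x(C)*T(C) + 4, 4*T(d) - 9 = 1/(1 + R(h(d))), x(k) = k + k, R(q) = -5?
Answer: 173889/64 ≈ 2717.0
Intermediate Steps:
h(G) = 16 (h(G) = 4*4 = 16)
x(k) = 2*k
T(d) = 35/16 (T(d) = 9/4 + 1/(4*(1 - 5)) = 9/4 + (¼)/(-4) = 9/4 + (¼)*(-¼) = 9/4 - 1/16 = 35/16)
t(C) = 4 + 35*C/8 (t(C) = (2*C)*(35/16) + 4 = 35*C/8 + 4 = 4 + 35*C/8)
(t(5) - 78)² = ((4 + (35/8)*5) - 78)² = ((4 + 175/8) - 78)² = (207/8 - 78)² = (-417/8)² = 173889/64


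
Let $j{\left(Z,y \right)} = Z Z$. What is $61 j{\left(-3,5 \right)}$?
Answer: $549$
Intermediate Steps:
$j{\left(Z,y \right)} = Z^{2}$
$61 j{\left(-3,5 \right)} = 61 \left(-3\right)^{2} = 61 \cdot 9 = 549$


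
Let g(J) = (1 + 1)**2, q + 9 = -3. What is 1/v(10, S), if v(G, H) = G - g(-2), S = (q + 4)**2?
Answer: 1/6 ≈ 0.16667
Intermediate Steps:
q = -12 (q = -9 - 3 = -12)
g(J) = 4 (g(J) = 2**2 = 4)
S = 64 (S = (-12 + 4)**2 = (-8)**2 = 64)
v(G, H) = -4 + G (v(G, H) = G - 1*4 = G - 4 = -4 + G)
1/v(10, S) = 1/(-4 + 10) = 1/6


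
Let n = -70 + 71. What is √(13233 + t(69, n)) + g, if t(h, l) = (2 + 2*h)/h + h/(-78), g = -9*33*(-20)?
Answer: 5940 + √42593246670/1794 ≈ 6055.0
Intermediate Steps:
g = 5940 (g = -297*(-20) = 5940)
n = 1
t(h, l) = -h/78 + (2 + 2*h)/h (t(h, l) = (2 + 2*h)/h + h*(-1/78) = (2 + 2*h)/h - h/78 = -h/78 + (2 + 2*h)/h)
√(13233 + t(69, n)) + g = √(13233 + (2 + 2/69 - 1/78*69)) + 5940 = √(13233 + (2 + 2*(1/69) - 23/26)) + 5940 = √(13233 + (2 + 2/69 - 23/26)) + 5940 = √(13233 + 2053/1794) + 5940 = √(23742055/1794) + 5940 = √42593246670/1794 + 5940 = 5940 + √42593246670/1794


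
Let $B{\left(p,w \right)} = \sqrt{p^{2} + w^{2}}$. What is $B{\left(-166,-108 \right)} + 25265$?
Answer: $25265 + 2 \sqrt{9805} \approx 25463.0$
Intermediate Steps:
$B{\left(-166,-108 \right)} + 25265 = \sqrt{\left(-166\right)^{2} + \left(-108\right)^{2}} + 25265 = \sqrt{27556 + 11664} + 25265 = \sqrt{39220} + 25265 = 2 \sqrt{9805} + 25265 = 25265 + 2 \sqrt{9805}$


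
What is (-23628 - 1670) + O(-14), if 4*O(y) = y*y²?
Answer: -25984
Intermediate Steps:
O(y) = y³/4 (O(y) = (y*y²)/4 = y³/4)
(-23628 - 1670) + O(-14) = (-23628 - 1670) + (¼)*(-14)³ = -25298 + (¼)*(-2744) = -25298 - 686 = -25984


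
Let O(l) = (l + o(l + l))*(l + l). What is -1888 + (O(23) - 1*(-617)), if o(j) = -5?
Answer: -443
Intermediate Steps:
O(l) = 2*l*(-5 + l) (O(l) = (l - 5)*(l + l) = (-5 + l)*(2*l) = 2*l*(-5 + l))
-1888 + (O(23) - 1*(-617)) = -1888 + (2*23*(-5 + 23) - 1*(-617)) = -1888 + (2*23*18 + 617) = -1888 + (828 + 617) = -1888 + 1445 = -443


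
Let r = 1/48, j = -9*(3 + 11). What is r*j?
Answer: -21/8 ≈ -2.6250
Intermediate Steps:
j = -126 (j = -9*14 = -126)
r = 1/48 ≈ 0.020833
r*j = (1/48)*(-126) = -21/8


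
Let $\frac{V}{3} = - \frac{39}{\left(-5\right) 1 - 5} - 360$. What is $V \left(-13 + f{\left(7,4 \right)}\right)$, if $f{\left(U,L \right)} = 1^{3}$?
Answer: $\frac{64098}{5} \approx 12820.0$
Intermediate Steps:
$f{\left(U,L \right)} = 1$
$V = - \frac{10683}{10}$ ($V = 3 \left(- \frac{39}{\left(-5\right) 1 - 5} - 360\right) = 3 \left(- \frac{39}{-5 - 5} - 360\right) = 3 \left(- \frac{39}{-10} - 360\right) = 3 \left(\left(-39\right) \left(- \frac{1}{10}\right) - 360\right) = 3 \left(\frac{39}{10} - 360\right) = 3 \left(- \frac{3561}{10}\right) = - \frac{10683}{10} \approx -1068.3$)
$V \left(-13 + f{\left(7,4 \right)}\right) = - \frac{10683 \left(-13 + 1\right)}{10} = \left(- \frac{10683}{10}\right) \left(-12\right) = \frac{64098}{5}$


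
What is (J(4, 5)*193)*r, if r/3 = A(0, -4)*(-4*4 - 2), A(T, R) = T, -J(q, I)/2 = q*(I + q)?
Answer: 0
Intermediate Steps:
J(q, I) = -2*q*(I + q)
r = 0 (r = 3*(0*(-4*4 - 2)) = 3*(0*(-16 - 2)) = 3*(0*(-18)) = 3*0 = 0)
(J(4, 5)*193)*r = (-2*4*(5 + 4)*193)*0 = (-2*4*9*193)*0 = -72*193*0 = -13896*0 = 0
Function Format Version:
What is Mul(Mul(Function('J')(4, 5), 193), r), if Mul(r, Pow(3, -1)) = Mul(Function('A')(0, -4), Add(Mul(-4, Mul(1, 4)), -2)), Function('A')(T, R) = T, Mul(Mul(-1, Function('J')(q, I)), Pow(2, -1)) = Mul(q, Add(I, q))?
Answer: 0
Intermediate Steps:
Function('J')(q, I) = Mul(-2, q, Add(I, q)) (Function('J')(q, I) = Mul(-2, Mul(q, Add(I, q))) = Mul(-2, q, Add(I, q)))
r = 0 (r = Mul(3, Mul(0, Add(Mul(-4, Mul(1, 4)), -2))) = Mul(3, Mul(0, Add(Mul(-4, 4), -2))) = Mul(3, Mul(0, Add(-16, -2))) = Mul(3, Mul(0, -18)) = Mul(3, 0) = 0)
Mul(Mul(Function('J')(4, 5), 193), r) = Mul(Mul(Mul(-2, 4, Add(5, 4)), 193), 0) = Mul(Mul(Mul(-2, 4, 9), 193), 0) = Mul(Mul(-72, 193), 0) = Mul(-13896, 0) = 0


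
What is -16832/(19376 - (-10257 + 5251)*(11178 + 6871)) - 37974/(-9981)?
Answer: 571940628398/150334936545 ≈ 3.8044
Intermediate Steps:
-16832/(19376 - (-10257 + 5251)*(11178 + 6871)) - 37974/(-9981) = -16832/(19376 - (-5006)*18049) - 37974*(-1/9981) = -16832/(19376 - 1*(-90353294)) + 12658/3327 = -16832/(19376 + 90353294) + 12658/3327 = -16832/90372670 + 12658/3327 = -16832*1/90372670 + 12658/3327 = -8416/45186335 + 12658/3327 = 571940628398/150334936545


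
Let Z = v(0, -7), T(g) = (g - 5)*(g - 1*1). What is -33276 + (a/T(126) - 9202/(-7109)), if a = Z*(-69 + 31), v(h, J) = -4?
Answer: -3577815884682/107523625 ≈ -33275.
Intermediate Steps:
T(g) = (-1 + g)*(-5 + g) (T(g) = (-5 + g)*(g - 1) = (-5 + g)*(-1 + g) = (-1 + g)*(-5 + g))
Z = -4
a = 152 (a = -4*(-69 + 31) = -4*(-38) = 152)
-33276 + (a/T(126) - 9202/(-7109)) = -33276 + (152/(5 + 126² - 6*126) - 9202/(-7109)) = -33276 + (152/(5 + 15876 - 756) - 9202*(-1/7109)) = -33276 + (152/15125 + 9202/7109) = -33276 + 140260818/107523625 = -3577815884682/107523625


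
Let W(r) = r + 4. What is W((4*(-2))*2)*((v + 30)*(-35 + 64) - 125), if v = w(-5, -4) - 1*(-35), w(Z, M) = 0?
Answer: -21120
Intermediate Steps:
v = 35 (v = 0 - 1*(-35) = 0 + 35 = 35)
W(r) = 4 + r
W((4*(-2))*2)*((v + 30)*(-35 + 64) - 125) = (4 + (4*(-2))*2)*((35 + 30)*(-35 + 64) - 125) = (4 - 8*2)*(65*29 - 125) = (4 - 16)*(1885 - 125) = -12*1760 = -21120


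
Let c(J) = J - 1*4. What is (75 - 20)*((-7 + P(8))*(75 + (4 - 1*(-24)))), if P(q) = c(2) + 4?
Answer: -28325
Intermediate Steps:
c(J) = -4 + J (c(J) = J - 4 = -4 + J)
P(q) = 2 (P(q) = (-4 + 2) + 4 = -2 + 4 = 2)
(75 - 20)*((-7 + P(8))*(75 + (4 - 1*(-24)))) = (75 - 20)*((-7 + 2)*(75 + (4 - 1*(-24)))) = 55*(-5*(75 + (4 + 24))) = 55*(-5*(75 + 28)) = 55*(-5*103) = 55*(-515) = -28325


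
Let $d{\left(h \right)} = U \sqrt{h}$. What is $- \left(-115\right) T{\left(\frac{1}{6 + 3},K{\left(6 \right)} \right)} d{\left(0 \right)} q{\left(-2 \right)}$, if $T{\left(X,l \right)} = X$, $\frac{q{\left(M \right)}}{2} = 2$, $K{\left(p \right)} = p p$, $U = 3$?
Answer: $0$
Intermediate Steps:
$K{\left(p \right)} = p^{2}$
$q{\left(M \right)} = 4$ ($q{\left(M \right)} = 2 \cdot 2 = 4$)
$d{\left(h \right)} = 3 \sqrt{h}$
$- \left(-115\right) T{\left(\frac{1}{6 + 3},K{\left(6 \right)} \right)} d{\left(0 \right)} q{\left(-2 \right)} = - \left(-115\right) \frac{3 \sqrt{0}}{6 + 3} \cdot 4 = - \left(-115\right) \frac{3 \cdot 0}{9} \cdot 4 = - \left(-115\right) \frac{1}{9} \cdot 0 \cdot 4 = - \left(-115\right) 0 \cdot 4 = - \left(-115\right) 0 = \left(-1\right) 0 = 0$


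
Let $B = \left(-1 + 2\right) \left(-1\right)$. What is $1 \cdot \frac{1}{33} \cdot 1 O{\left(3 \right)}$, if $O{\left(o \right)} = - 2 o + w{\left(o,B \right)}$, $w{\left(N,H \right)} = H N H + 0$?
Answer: $- \frac{1}{11} \approx -0.090909$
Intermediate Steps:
$B = -1$ ($B = 1 \left(-1\right) = -1$)
$w{\left(N,H \right)} = N H^{2}$ ($w{\left(N,H \right)} = N H^{2} + 0 = N H^{2}$)
$O{\left(o \right)} = - o$ ($O{\left(o \right)} = - 2 o + o \left(-1\right)^{2} = - 2 o + o 1 = - 2 o + o = - o$)
$1 \cdot \frac{1}{33} \cdot 1 O{\left(3 \right)} = 1 \cdot \frac{1}{33} \cdot 1 \left(\left(-1\right) 3\right) = 1 \cdot \frac{1}{33} \cdot 1 \left(-3\right) = \frac{1}{33} \cdot 1 \left(-3\right) = \frac{1}{33} \left(-3\right) = - \frac{1}{11}$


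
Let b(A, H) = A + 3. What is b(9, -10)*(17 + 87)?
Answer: 1248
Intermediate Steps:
b(A, H) = 3 + A
b(9, -10)*(17 + 87) = (3 + 9)*(17 + 87) = 12*104 = 1248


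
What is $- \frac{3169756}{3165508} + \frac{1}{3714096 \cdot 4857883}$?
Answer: $- \frac{14297694625099903775}{14278533337365163536} \approx -1.0013$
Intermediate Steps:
$- \frac{3169756}{3165508} + \frac{1}{3714096 \cdot 4857883} = \left(-3169756\right) \frac{1}{3165508} + \frac{1}{3714096} \cdot \frac{1}{4857883} = - \frac{792439}{791377} + \frac{1}{18042643818768} = - \frac{14297694625099903775}{14278533337365163536}$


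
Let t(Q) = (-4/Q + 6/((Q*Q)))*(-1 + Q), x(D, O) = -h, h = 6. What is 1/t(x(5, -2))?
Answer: -6/35 ≈ -0.17143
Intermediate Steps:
x(D, O) = -6 (x(D, O) = -1*6 = -6)
t(Q) = (-1 + Q)*(-4/Q + 6/Q**2) (t(Q) = (-4/Q + 6/(Q**2))*(-1 + Q) = (-4/Q + 6/Q**2)*(-1 + Q) = (-1 + Q)*(-4/Q + 6/Q**2))
1/t(x(5, -2)) = 1/(-4 - 6/(-6)**2 + 10/(-6)) = 1/(-4 - 6*1/36 + 10*(-1/6)) = 1/(-4 - 1/6 - 5/3) = 1/(-35/6) = -6/35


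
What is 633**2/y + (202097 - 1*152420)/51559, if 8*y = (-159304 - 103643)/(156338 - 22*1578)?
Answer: -6700272972508419/4519094791 ≈ -1.4827e+6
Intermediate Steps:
y = -262947/972976 (y = ((-159304 - 103643)/(156338 - 22*1578))/8 = (-262947/(156338 - 34716))/8 = (-262947/121622)/8 = (-262947*1/121622)/8 = (1/8)*(-262947/121622) = -262947/972976 ≈ -0.27025)
633**2/y + (202097 - 1*152420)/51559 = 633**2/(-262947/972976) + (202097 - 1*152420)/51559 = 400689*(-972976/262947) + (202097 - 152420)*(1/51559) = -129953593488/87649 + 49677*(1/51559) = -129953593488/87649 + 49677/51559 = -6700272972508419/4519094791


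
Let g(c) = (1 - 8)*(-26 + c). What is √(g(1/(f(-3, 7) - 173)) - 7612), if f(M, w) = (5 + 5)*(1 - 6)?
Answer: I*√369484909/223 ≈ 86.197*I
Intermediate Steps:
f(M, w) = -50 (f(M, w) = 10*(-5) = -50)
g(c) = 182 - 7*c (g(c) = -7*(-26 + c) = 182 - 7*c)
√(g(1/(f(-3, 7) - 173)) - 7612) = √((182 - 7/(-50 - 173)) - 7612) = √((182 - 7/(-223)) - 7612) = √((182 - 7*(-1/223)) - 7612) = √((182 + 7/223) - 7612) = √(40593/223 - 7612) = √(-1656883/223) = I*√369484909/223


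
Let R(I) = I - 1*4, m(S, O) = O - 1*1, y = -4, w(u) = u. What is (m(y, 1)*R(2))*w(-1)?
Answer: 0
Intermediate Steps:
m(S, O) = -1 + O (m(S, O) = O - 1 = -1 + O)
R(I) = -4 + I (R(I) = I - 4 = -4 + I)
(m(y, 1)*R(2))*w(-1) = ((-1 + 1)*(-4 + 2))*(-1) = (0*(-2))*(-1) = 0*(-1) = 0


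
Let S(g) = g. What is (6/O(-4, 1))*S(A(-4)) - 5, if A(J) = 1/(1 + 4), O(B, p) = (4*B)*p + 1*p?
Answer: -127/25 ≈ -5.0800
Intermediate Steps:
O(B, p) = p + 4*B*p (O(B, p) = 4*B*p + p = p + 4*B*p)
A(J) = ⅕ (A(J) = 1/5 = ⅕)
(6/O(-4, 1))*S(A(-4)) - 5 = (6/((1*(1 + 4*(-4)))))*(⅕) - 5 = (6/((1*(1 - 16))))*(⅕) - 5 = (6/((1*(-15))))*(⅕) - 5 = (6/(-15))*(⅕) - 5 = (6*(-1/15))*(⅕) - 5 = -⅖*⅕ - 5 = -2/25 - 5 = -127/25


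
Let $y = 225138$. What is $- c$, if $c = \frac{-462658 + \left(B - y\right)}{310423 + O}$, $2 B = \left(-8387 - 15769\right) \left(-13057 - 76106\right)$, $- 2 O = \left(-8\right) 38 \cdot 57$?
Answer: $- \frac{1076222918}{319087} \approx -3372.8$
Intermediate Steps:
$O = 8664$ ($O = - \frac{\left(-8\right) 38 \cdot 57}{2} = - \frac{\left(-304\right) 57}{2} = \left(- \frac{1}{2}\right) \left(-17328\right) = 8664$)
$B = 1076910714$ ($B = \frac{\left(-8387 - 15769\right) \left(-13057 - 76106\right)}{2} = \frac{\left(-24156\right) \left(-89163\right)}{2} = \frac{1}{2} \cdot 2153821428 = 1076910714$)
$c = \frac{1076222918}{319087}$ ($c = \frac{-462658 + \left(1076910714 - 225138\right)}{310423 + 8664} = \frac{-462658 + \left(1076910714 - 225138\right)}{319087} = \left(-462658 + 1076685576\right) \frac{1}{319087} = 1076222918 \cdot \frac{1}{319087} = \frac{1076222918}{319087} \approx 3372.8$)
$- c = \left(-1\right) \frac{1076222918}{319087} = - \frac{1076222918}{319087}$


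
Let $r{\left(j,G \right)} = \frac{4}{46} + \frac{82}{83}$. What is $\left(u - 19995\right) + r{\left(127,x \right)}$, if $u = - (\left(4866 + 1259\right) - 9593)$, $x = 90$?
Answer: $- \frac{31547991}{1909} \approx -16526.0$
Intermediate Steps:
$r{\left(j,G \right)} = \frac{2052}{1909}$ ($r{\left(j,G \right)} = 4 \cdot \frac{1}{46} + 82 \cdot \frac{1}{83} = \frac{2}{23} + \frac{82}{83} = \frac{2052}{1909}$)
$u = 3468$ ($u = - (6125 - 9593) = \left(-1\right) \left(-3468\right) = 3468$)
$\left(u - 19995\right) + r{\left(127,x \right)} = \left(3468 - 19995\right) + \frac{2052}{1909} = -16527 + \frac{2052}{1909} = - \frac{31547991}{1909}$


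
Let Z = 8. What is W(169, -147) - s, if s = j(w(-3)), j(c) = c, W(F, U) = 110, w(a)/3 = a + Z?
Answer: 95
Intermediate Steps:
w(a) = 24 + 3*a (w(a) = 3*(a + 8) = 3*(8 + a) = 24 + 3*a)
s = 15 (s = 24 + 3*(-3) = 24 - 9 = 15)
W(169, -147) - s = 110 - 1*15 = 110 - 15 = 95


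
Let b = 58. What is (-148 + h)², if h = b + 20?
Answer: 4900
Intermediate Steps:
h = 78 (h = 58 + 20 = 78)
(-148 + h)² = (-148 + 78)² = (-70)² = 4900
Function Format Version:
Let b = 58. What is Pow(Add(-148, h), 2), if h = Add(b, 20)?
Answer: 4900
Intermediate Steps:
h = 78 (h = Add(58, 20) = 78)
Pow(Add(-148, h), 2) = Pow(Add(-148, 78), 2) = Pow(-70, 2) = 4900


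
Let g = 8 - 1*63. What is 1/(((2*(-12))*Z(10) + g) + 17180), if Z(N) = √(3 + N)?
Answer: 17125/293258137 + 24*√13/293258137 ≈ 5.8691e-5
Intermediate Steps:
g = -55 (g = 8 - 63 = -55)
1/(((2*(-12))*Z(10) + g) + 17180) = 1/(((2*(-12))*√(3 + 10) - 55) + 17180) = 1/((-24*√13 - 55) + 17180) = 1/((-55 - 24*√13) + 17180) = 1/(17125 - 24*√13)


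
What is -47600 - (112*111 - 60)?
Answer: -59972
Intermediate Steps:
-47600 - (112*111 - 60) = -47600 - (12432 - 60) = -47600 - 1*12372 = -47600 - 12372 = -59972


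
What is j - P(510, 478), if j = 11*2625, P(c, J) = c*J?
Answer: -214905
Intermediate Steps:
P(c, J) = J*c
j = 28875
j - P(510, 478) = 28875 - 478*510 = 28875 - 1*243780 = 28875 - 243780 = -214905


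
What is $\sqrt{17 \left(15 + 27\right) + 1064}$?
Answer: $\sqrt{1778} \approx 42.166$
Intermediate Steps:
$\sqrt{17 \left(15 + 27\right) + 1064} = \sqrt{17 \cdot 42 + 1064} = \sqrt{714 + 1064} = \sqrt{1778}$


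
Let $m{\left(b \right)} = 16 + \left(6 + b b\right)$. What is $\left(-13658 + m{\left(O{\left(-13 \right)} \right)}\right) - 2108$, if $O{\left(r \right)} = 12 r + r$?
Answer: $12817$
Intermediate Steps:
$O{\left(r \right)} = 13 r$
$m{\left(b \right)} = 22 + b^{2}$ ($m{\left(b \right)} = 16 + \left(6 + b^{2}\right) = 22 + b^{2}$)
$\left(-13658 + m{\left(O{\left(-13 \right)} \right)}\right) - 2108 = \left(-13658 + \left(22 + \left(13 \left(-13\right)\right)^{2}\right)\right) - 2108 = \left(-13658 + \left(22 + \left(-169\right)^{2}\right)\right) - 2108 = \left(-13658 + \left(22 + 28561\right)\right) - 2108 = \left(-13658 + 28583\right) - 2108 = 14925 - 2108 = 12817$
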